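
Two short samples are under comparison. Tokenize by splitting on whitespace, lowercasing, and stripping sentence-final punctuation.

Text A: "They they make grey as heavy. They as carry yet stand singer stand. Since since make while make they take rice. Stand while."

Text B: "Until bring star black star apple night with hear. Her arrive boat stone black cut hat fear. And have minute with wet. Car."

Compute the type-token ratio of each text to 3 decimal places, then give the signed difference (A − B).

TTR(A) = 13/23 = 0.565
TTR(B) = 20/23 = 0.870
Difference = 0.565 − 0.870 = -0.305

-0.305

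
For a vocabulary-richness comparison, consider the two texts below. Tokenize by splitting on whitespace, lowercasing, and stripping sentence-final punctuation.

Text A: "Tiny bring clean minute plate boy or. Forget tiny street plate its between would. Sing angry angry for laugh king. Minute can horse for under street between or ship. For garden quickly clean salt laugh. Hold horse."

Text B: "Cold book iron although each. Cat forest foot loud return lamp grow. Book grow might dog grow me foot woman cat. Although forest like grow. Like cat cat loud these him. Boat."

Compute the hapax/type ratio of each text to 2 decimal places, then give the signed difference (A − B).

A: hapax=14, V=25, ratio=0.56
B: hapax=12, V=20, ratio=0.60
Difference = 0.56 − 0.60 = -0.04

-0.04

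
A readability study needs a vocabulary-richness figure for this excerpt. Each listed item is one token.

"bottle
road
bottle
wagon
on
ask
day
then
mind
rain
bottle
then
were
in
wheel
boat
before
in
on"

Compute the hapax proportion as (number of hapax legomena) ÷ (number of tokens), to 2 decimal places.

0.53

Frequencies: bottle:3, on:2, then:2, in:2, road:1, wagon:1, ask:1, day:1, mind:1, rain:1, were:1, wheel:1, boat:1, before:1
Hapax count = 10; token count = 19.
Ratio = 10 / 19 = 0.53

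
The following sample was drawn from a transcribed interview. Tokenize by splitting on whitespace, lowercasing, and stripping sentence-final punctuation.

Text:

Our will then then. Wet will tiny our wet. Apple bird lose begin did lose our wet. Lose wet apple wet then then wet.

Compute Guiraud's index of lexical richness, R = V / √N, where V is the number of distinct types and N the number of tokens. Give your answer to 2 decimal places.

N = 24, V = 10.
√N = 4.898979
R = 10 / 4.898979 = 2.04

2.04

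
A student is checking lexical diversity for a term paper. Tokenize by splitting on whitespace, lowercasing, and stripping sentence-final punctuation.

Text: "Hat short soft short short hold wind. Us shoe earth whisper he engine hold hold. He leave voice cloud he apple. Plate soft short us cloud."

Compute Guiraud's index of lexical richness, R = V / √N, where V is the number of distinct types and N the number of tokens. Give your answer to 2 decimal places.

3.14

N = 26, V = 16.
√N = 5.099020
R = 16 / 5.099020 = 3.14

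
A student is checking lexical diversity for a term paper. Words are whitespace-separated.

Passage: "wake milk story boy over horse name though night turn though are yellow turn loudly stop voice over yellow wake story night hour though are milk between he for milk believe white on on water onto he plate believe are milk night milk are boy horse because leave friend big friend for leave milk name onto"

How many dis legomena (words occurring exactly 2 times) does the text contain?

Frequencies: milk:6, are:4, though:3, night:3, wake:2, story:2, boy:2, over:2, horse:2, name:2, turn:2, yellow:2, he:2, for:2, believe:2, on:2, onto:2, leave:2, friend:2, loudly:1, … (9 more, each freq 1)
Words with frequency 2: believe, boy, for, friend, he, horse, leave, name, on, onto, over, story, turn, wake, yellow

15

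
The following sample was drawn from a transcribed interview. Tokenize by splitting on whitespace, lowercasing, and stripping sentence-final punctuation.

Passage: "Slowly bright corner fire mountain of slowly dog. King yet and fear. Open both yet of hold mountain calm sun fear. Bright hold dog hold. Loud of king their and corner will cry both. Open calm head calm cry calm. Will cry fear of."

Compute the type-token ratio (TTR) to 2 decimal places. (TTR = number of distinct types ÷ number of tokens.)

N = 44 tokens, V = 21 types.
TTR = V / N = 21 / 44 = 0.48

0.48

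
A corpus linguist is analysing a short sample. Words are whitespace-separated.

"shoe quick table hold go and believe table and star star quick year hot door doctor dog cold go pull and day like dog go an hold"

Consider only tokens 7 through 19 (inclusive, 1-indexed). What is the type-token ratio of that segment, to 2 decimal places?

Segment tokens 7–19: believe, table, and, star, star, quick, year, hot, door, doctor, dog, cold, go
Segment N = 13, segment V = 12.
TTR = 12 / 13 = 0.92

0.92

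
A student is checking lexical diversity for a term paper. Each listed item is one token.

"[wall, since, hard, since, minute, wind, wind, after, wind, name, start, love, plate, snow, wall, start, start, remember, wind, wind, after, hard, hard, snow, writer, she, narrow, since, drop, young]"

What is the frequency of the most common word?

Frequencies: wind:5, since:3, hard:3, start:3, wall:2, after:2, snow:2, minute:1, name:1, love:1, plate:1, remember:1, writer:1, she:1, narrow:1, drop:1, young:1
Most common: 'wind' with frequency 5.

5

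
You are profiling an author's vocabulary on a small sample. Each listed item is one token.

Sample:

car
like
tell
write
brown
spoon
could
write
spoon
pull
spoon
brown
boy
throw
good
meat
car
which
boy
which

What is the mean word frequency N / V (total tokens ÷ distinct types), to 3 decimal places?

1.538

N = 20 tokens, V = 13 types.
Mean frequency = N / V = 20 / 13 = 1.538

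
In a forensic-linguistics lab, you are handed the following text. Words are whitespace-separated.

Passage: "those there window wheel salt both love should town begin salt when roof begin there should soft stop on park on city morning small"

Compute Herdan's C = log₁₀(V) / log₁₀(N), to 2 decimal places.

0.93

N = 24, V = 19.
log₁₀(V) = 1.278754, log₁₀(N) = 1.380211
C = 1.278754 / 1.380211 = 0.93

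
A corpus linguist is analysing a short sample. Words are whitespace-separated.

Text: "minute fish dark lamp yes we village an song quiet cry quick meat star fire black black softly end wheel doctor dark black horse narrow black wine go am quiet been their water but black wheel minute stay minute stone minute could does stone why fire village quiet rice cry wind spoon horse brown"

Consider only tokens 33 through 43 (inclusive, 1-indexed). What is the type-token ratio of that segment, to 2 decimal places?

0.82

Segment tokens 33–43: water, but, black, wheel, minute, stay, minute, stone, minute, could, does
Segment N = 11, segment V = 9.
TTR = 9 / 11 = 0.82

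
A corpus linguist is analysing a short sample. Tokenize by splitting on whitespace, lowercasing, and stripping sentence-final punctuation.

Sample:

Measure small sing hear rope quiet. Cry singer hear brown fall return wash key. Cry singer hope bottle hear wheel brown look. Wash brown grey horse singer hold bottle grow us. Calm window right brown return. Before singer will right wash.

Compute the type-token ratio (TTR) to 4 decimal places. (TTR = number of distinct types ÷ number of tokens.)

0.6585

N = 41 tokens, V = 27 types.
TTR = V / N = 27 / 41 = 0.6585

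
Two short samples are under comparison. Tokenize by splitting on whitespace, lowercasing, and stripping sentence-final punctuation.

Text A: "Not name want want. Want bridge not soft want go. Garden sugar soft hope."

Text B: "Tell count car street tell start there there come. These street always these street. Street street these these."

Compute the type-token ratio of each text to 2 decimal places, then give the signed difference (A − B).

0.14

TTR(A) = 9/14 = 0.64
TTR(B) = 9/18 = 0.50
Difference = 0.64 − 0.50 = 0.14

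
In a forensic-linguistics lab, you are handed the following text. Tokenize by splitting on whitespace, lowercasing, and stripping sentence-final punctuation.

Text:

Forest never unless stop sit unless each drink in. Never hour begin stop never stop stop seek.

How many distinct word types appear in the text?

11

Distinct types: {begin, drink, each, forest, hour, in, never, seek, sit, stop, unless}
V = 11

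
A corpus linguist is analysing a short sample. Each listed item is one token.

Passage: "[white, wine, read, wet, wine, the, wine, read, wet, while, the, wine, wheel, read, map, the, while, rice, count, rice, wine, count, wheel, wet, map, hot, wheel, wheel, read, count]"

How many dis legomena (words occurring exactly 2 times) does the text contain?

3

Frequencies: wine:5, read:4, wheel:4, wet:3, the:3, count:3, while:2, map:2, rice:2, white:1, hot:1
Words with frequency 2: map, rice, while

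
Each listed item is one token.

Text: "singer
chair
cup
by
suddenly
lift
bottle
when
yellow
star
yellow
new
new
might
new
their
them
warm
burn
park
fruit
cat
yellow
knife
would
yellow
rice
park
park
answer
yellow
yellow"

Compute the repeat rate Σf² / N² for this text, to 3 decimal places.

Frequencies: yellow:6, new:3, park:3, singer:1, chair:1, cup:1, by:1, suddenly:1, lift:1, bottle:1, when:1, star:1, might:1, their:1, them:1, warm:1, burn:1, fruit:1, cat:1, knife:1, … (3 more, each freq 1)
Σf² = 74; N² = 1024
Repeat rate = 74 / 1024 = 0.072

0.072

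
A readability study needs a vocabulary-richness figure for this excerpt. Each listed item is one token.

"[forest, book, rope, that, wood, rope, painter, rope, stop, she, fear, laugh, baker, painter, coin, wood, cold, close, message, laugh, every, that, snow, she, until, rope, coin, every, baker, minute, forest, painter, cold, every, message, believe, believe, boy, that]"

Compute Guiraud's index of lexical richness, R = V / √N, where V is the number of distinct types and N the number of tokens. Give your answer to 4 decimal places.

N = 39, V = 21.
√N = 6.244998
R = 21 / 6.244998 = 3.3627

3.3627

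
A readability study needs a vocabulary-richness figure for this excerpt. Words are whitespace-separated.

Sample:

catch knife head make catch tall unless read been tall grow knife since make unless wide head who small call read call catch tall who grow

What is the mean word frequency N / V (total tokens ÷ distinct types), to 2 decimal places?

1.86

N = 26 tokens, V = 14 types.
Mean frequency = N / V = 26 / 14 = 1.86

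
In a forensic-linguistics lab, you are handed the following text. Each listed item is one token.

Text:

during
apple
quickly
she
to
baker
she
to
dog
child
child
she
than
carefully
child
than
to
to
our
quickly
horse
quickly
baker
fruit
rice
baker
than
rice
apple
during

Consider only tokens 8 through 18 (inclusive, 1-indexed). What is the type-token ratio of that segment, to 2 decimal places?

0.55

Segment tokens 8–18: to, dog, child, child, she, than, carefully, child, than, to, to
Segment N = 11, segment V = 6.
TTR = 6 / 11 = 0.55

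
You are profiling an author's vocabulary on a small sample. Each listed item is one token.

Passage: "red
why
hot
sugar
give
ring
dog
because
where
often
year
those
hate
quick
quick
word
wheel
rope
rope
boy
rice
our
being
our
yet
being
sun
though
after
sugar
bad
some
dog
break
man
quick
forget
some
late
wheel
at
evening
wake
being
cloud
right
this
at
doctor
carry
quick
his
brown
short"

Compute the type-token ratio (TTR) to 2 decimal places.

0.78

N = 54 tokens, V = 42 types.
TTR = V / N = 42 / 54 = 0.78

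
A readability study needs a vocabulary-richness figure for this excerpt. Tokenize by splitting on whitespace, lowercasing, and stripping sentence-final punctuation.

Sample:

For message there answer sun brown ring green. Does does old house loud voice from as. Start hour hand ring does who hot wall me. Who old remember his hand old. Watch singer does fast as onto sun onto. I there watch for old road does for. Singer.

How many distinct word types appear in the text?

Distinct types: {answer, as, brown, does, fast, for, from, green, hand, his, hot, hour, house, i, loud, me, message, old, onto, remember, ring, road, singer, start, sun, there, voice, wall, watch, who}
V = 30

30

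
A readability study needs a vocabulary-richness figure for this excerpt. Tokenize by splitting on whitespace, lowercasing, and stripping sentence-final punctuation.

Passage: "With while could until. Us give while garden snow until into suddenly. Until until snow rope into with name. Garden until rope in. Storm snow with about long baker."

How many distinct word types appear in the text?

17

Distinct types: {about, baker, could, garden, give, in, into, long, name, rope, snow, storm, suddenly, until, us, while, with}
V = 17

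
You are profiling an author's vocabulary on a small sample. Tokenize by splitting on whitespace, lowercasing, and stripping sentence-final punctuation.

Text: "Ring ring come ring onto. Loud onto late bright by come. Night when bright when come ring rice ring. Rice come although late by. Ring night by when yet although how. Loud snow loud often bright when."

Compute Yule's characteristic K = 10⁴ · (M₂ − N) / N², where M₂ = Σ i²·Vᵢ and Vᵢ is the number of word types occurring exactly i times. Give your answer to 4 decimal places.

Frequencies: ring:6, come:4, when:4, loud:3, bright:3, by:3, onto:2, late:2, night:2, rice:2, although:2, yet:1, how:1, snow:1, often:1
N = 37. Frequency spectrum: V_1=4, V_2=5, V_3=3, V_4=2, V_6=1
M₂ = 1²·4 + 2²·5 + 3²·3 + 4²·2 + 6²·1 = 119
K = 10000 × (119 − 37) / 37² = 598.9774

598.9774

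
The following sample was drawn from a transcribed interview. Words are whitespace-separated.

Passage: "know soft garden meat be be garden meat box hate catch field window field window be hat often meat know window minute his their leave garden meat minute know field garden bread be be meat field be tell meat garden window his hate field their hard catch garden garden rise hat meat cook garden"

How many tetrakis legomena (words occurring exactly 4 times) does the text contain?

1

Frequencies: garden:8, meat:7, be:6, field:5, window:4, know:3, hate:2, catch:2, hat:2, minute:2, his:2, their:2, soft:1, box:1, often:1, leave:1, bread:1, tell:1, hard:1, rise:1, … (1 more, each freq 1)
Words with frequency 4: window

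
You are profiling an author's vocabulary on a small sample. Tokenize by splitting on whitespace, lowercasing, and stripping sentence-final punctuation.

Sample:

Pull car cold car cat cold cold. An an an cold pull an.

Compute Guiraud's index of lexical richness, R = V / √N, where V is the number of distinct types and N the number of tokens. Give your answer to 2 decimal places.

1.39

N = 13, V = 5.
√N = 3.605551
R = 5 / 3.605551 = 1.39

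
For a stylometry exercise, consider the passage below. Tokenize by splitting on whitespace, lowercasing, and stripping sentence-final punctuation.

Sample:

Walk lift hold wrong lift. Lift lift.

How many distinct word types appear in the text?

4

Distinct types: {hold, lift, walk, wrong}
V = 4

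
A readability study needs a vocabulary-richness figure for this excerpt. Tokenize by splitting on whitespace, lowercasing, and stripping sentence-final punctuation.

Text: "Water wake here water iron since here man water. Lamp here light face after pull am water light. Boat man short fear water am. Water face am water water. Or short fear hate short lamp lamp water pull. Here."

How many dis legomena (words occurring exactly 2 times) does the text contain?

5

Frequencies: water:9, here:4, lamp:3, am:3, short:3, man:2, light:2, face:2, pull:2, fear:2, wake:1, iron:1, since:1, after:1, boat:1, or:1, hate:1
Words with frequency 2: face, fear, light, man, pull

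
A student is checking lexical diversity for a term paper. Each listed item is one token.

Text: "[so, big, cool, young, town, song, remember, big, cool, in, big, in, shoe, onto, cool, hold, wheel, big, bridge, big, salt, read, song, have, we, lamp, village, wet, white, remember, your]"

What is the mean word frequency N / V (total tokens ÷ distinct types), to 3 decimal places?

1.409

N = 31 tokens, V = 22 types.
Mean frequency = N / V = 31 / 22 = 1.409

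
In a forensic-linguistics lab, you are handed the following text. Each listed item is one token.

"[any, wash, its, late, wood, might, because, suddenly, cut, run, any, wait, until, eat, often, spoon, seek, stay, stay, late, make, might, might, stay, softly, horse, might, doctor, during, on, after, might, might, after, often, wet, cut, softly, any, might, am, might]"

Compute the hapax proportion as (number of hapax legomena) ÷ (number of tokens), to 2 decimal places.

Frequencies: might:8, any:3, stay:3, late:2, cut:2, often:2, softly:2, after:2, wash:1, its:1, wood:1, because:1, suddenly:1, run:1, wait:1, until:1, eat:1, spoon:1, seek:1, make:1, … (6 more, each freq 1)
Hapax count = 18; token count = 42.
Ratio = 18 / 42 = 0.43

0.43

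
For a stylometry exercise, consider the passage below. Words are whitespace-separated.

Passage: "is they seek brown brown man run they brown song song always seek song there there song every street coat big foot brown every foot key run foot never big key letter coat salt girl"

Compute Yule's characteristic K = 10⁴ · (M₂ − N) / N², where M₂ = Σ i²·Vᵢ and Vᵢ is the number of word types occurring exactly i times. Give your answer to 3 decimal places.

375.510

Frequencies: brown:4, song:4, foot:3, they:2, seek:2, run:2, there:2, every:2, coat:2, big:2, key:2, is:1, man:1, always:1, street:1, never:1, letter:1, salt:1, girl:1
N = 35. Frequency spectrum: V_1=8, V_2=8, V_3=1, V_4=2
M₂ = 1²·8 + 2²·8 + 3²·1 + 4²·2 = 81
K = 10000 × (81 − 35) / 35² = 375.510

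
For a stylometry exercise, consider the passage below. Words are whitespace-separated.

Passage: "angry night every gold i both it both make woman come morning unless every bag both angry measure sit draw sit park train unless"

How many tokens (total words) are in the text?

Tokens: angry, night, every, gold, i, both, it, both, make, woman, come, morning, unless, every, bag, both, angry, measure, sit, draw, sit, park, train, unless
N = 24

24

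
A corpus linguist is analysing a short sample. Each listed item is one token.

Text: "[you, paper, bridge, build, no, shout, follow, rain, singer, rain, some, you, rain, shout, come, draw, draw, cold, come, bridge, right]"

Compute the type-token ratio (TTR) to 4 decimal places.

0.6667

N = 21 tokens, V = 14 types.
TTR = V / N = 14 / 21 = 0.6667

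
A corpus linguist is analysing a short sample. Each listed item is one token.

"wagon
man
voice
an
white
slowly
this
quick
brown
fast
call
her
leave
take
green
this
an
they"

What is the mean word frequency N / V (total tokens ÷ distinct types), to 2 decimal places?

1.13

N = 18 tokens, V = 16 types.
Mean frequency = N / V = 18 / 16 = 1.13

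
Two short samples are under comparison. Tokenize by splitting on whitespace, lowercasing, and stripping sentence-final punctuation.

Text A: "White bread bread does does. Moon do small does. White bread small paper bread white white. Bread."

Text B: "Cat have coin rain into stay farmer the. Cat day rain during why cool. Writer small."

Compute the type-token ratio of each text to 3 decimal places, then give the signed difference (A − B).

-0.463

TTR(A) = 7/17 = 0.412
TTR(B) = 14/16 = 0.875
Difference = 0.412 − 0.875 = -0.463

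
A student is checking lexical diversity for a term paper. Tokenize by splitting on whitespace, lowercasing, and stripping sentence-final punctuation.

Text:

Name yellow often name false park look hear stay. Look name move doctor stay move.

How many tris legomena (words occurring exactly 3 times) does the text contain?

Frequencies: name:3, look:2, stay:2, move:2, yellow:1, often:1, false:1, park:1, hear:1, doctor:1
Words with frequency 3: name

1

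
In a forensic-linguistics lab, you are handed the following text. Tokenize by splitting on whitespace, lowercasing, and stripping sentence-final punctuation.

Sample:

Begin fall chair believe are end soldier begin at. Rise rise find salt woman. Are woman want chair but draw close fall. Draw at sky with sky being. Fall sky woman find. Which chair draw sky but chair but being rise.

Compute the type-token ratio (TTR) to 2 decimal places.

N = 41 tokens, V = 20 types.
TTR = V / N = 20 / 41 = 0.49

0.49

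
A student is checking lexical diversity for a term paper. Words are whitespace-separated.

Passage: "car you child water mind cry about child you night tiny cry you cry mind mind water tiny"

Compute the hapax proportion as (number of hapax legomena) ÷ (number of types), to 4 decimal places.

0.3333

Frequencies: you:3, mind:3, cry:3, child:2, water:2, tiny:2, car:1, about:1, night:1
Hapax count = 3; type count = 9.
Ratio = 3 / 9 = 0.3333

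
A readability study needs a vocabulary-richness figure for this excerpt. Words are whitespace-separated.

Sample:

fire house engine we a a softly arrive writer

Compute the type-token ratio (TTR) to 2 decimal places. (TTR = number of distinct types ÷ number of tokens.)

N = 9 tokens, V = 8 types.
TTR = V / N = 8 / 9 = 0.89

0.89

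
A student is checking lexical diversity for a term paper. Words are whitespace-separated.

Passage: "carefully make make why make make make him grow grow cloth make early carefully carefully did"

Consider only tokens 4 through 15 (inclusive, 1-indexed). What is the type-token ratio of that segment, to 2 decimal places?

Segment tokens 4–15: why, make, make, make, him, grow, grow, cloth, make, early, carefully, carefully
Segment N = 12, segment V = 7.
TTR = 7 / 12 = 0.58

0.58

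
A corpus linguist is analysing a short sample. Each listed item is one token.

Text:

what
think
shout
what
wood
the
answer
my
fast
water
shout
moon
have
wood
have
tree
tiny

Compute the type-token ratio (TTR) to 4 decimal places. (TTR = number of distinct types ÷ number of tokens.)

0.7647

N = 17 tokens, V = 13 types.
TTR = V / N = 13 / 17 = 0.7647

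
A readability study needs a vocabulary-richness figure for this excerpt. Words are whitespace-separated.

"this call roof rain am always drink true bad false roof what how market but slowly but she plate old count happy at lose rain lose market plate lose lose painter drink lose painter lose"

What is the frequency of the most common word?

Frequencies: lose:6, roof:2, rain:2, drink:2, market:2, but:2, plate:2, painter:2, this:1, call:1, am:1, always:1, true:1, bad:1, false:1, what:1, how:1, slowly:1, she:1, old:1, … (3 more, each freq 1)
Most common: 'lose' with frequency 6.

6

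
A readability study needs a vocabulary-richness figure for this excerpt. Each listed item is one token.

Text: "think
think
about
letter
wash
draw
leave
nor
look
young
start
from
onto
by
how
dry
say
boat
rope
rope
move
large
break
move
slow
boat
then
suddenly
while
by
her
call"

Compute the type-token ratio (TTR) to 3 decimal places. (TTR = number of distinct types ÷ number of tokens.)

0.844

N = 32 tokens, V = 27 types.
TTR = V / N = 27 / 32 = 0.844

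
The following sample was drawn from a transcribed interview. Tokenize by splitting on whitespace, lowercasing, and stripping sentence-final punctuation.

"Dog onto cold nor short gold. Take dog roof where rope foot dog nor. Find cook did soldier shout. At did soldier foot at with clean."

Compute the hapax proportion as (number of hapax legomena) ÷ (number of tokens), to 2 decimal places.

0.50

Frequencies: dog:3, nor:2, foot:2, did:2, soldier:2, at:2, onto:1, cold:1, short:1, gold:1, take:1, roof:1, where:1, rope:1, find:1, cook:1, shout:1, with:1, clean:1
Hapax count = 13; token count = 26.
Ratio = 13 / 26 = 0.50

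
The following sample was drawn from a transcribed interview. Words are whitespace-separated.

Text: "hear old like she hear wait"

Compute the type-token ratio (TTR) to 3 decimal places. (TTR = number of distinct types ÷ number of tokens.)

0.833

N = 6 tokens, V = 5 types.
TTR = V / N = 5 / 6 = 0.833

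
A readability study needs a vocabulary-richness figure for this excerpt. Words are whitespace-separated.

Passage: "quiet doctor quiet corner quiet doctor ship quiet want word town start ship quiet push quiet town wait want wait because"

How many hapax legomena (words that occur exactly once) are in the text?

5

Frequencies: quiet:6, doctor:2, ship:2, want:2, town:2, wait:2, corner:1, word:1, start:1, push:1, because:1
Hapax (freq=1): because, corner, push, start, word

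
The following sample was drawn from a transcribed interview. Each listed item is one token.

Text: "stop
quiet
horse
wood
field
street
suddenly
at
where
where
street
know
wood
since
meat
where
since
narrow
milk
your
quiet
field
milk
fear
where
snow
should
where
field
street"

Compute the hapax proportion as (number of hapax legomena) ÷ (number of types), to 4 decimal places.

Frequencies: where:5, field:3, street:3, quiet:2, wood:2, since:2, milk:2, stop:1, horse:1, suddenly:1, at:1, know:1, meat:1, narrow:1, your:1, fear:1, snow:1, should:1
Hapax count = 11; type count = 18.
Ratio = 11 / 18 = 0.6111

0.6111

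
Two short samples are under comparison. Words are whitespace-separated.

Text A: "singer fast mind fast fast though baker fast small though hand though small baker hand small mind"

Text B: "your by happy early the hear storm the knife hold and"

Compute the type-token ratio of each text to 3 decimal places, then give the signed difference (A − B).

TTR(A) = 7/17 = 0.412
TTR(B) = 10/11 = 0.909
Difference = 0.412 − 0.909 = -0.497

-0.497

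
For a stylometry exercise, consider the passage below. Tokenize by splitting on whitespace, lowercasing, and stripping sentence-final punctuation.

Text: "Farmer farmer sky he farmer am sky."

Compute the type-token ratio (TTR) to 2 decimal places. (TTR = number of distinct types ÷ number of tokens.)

N = 7 tokens, V = 4 types.
TTR = V / N = 4 / 7 = 0.57

0.57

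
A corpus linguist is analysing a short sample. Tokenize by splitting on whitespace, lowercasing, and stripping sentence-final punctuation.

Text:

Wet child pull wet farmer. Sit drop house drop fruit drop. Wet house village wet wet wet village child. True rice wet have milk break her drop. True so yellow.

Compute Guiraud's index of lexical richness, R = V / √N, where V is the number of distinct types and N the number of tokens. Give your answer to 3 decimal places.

N = 30, V = 17.
√N = 5.477226
R = 17 / 5.477226 = 3.104

3.104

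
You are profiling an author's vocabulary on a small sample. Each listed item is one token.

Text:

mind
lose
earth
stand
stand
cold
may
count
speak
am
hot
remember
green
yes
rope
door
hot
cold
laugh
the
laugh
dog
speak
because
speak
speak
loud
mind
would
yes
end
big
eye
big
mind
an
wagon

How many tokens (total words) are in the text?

Tokens: mind, lose, earth, stand, stand, cold, may, count, speak, am, hot, remember, green, yes, rope, door, hot, cold, laugh, the, laugh, dog, speak, because, speak, speak, loud, mind, would, yes, end, big, eye, big, mind, an, wagon
N = 37

37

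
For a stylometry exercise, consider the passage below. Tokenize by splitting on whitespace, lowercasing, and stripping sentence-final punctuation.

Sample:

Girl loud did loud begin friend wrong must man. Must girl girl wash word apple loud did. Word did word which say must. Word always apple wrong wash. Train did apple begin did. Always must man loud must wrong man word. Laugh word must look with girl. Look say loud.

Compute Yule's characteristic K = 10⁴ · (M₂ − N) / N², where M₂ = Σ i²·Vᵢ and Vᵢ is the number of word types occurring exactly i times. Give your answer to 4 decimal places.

560.0000

Frequencies: must:6, word:6, loud:5, did:5, girl:4, wrong:3, man:3, apple:3, begin:2, wash:2, say:2, always:2, look:2, friend:1, which:1, train:1, laugh:1, with:1
N = 50. Frequency spectrum: V_1=5, V_2=5, V_3=3, V_4=1, V_5=2, V_6=2
M₂ = 1²·5 + 2²·5 + 3²·3 + 4²·1 + 5²·2 + 6²·2 = 190
K = 10000 × (190 − 50) / 50² = 560.0000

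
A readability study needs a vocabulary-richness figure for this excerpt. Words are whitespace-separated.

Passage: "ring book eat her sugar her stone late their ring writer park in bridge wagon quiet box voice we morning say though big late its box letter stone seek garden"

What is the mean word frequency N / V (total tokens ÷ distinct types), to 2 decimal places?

N = 30 tokens, V = 25 types.
Mean frequency = N / V = 30 / 25 = 1.20

1.20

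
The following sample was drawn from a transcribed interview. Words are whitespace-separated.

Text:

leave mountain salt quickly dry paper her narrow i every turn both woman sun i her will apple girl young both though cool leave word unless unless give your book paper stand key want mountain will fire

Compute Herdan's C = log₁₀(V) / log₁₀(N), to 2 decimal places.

0.93

N = 37, V = 29.
log₁₀(V) = 1.462398, log₁₀(N) = 1.568202
C = 1.462398 / 1.568202 = 0.93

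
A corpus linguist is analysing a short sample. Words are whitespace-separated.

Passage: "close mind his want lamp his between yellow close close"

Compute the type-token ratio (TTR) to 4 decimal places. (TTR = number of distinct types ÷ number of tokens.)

0.7000

N = 10 tokens, V = 7 types.
TTR = V / N = 7 / 10 = 0.7000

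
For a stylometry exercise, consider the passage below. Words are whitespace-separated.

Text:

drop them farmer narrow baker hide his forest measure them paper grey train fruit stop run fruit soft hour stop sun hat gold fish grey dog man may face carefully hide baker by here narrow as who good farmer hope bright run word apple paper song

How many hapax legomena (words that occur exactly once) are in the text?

Frequencies: them:2, farmer:2, narrow:2, baker:2, hide:2, paper:2, grey:2, fruit:2, stop:2, run:2, drop:1, his:1, forest:1, measure:1, train:1, soft:1, hour:1, sun:1, hat:1, gold:1, … (16 more, each freq 1)
Hapax (freq=1): apple, as, bright, by, carefully, dog, drop, face, fish, forest, gold, good, hat, here, his, hope, hour, man, may, measure, soft, song, sun, train, who, word

26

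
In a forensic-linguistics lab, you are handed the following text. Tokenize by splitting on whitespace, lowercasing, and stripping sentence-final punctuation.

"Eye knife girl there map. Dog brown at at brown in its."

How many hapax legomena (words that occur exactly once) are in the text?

Frequencies: brown:2, at:2, eye:1, knife:1, girl:1, there:1, map:1, dog:1, in:1, its:1
Hapax (freq=1): dog, eye, girl, in, its, knife, map, there

8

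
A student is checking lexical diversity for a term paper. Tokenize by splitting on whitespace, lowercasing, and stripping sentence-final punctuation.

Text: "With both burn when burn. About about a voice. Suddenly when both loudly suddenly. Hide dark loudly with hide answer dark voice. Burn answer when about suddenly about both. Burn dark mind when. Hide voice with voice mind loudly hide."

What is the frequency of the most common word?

Frequencies: burn:4, when:4, about:4, voice:4, hide:4, with:3, both:3, suddenly:3, loudly:3, dark:3, answer:2, mind:2, a:1
Most common: 'burn' with frequency 4.

4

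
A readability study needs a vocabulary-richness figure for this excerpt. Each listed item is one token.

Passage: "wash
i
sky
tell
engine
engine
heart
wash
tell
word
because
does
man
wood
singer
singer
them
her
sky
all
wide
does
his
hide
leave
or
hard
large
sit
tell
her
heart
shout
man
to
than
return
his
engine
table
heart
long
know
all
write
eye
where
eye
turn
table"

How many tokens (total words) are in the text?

50

Tokens: wash, i, sky, tell, engine, engine, heart, wash, tell, word, because, does, man, wood, singer, singer, them, her, sky, all, wide, does, his, hide, leave, or, hard, large, sit, tell, her, heart, shout, man, to, than, return, his, engine, table, heart, long, know, all, write, eye, where, eye, turn, table
N = 50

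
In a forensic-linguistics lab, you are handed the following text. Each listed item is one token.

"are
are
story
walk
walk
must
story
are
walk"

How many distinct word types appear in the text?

Distinct types: {are, must, story, walk}
V = 4

4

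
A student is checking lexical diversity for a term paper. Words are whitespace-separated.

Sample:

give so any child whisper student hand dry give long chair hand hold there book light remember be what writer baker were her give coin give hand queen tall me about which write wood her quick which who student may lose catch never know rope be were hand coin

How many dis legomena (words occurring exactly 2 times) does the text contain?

6

Frequencies: give:4, hand:4, student:2, be:2, were:2, her:2, coin:2, which:2, so:1, any:1, child:1, whisper:1, dry:1, long:1, chair:1, hold:1, there:1, book:1, light:1, remember:1, … (17 more, each freq 1)
Words with frequency 2: be, coin, her, student, were, which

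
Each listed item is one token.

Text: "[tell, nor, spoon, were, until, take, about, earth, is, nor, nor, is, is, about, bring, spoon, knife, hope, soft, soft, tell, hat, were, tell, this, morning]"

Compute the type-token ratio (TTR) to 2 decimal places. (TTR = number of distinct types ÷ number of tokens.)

0.62

N = 26 tokens, V = 16 types.
TTR = V / N = 16 / 26 = 0.62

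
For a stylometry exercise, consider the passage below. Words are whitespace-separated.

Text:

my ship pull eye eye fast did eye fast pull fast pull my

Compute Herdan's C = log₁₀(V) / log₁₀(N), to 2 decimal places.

N = 13, V = 6.
log₁₀(V) = 0.778151, log₁₀(N) = 1.113943
C = 0.778151 / 1.113943 = 0.70

0.70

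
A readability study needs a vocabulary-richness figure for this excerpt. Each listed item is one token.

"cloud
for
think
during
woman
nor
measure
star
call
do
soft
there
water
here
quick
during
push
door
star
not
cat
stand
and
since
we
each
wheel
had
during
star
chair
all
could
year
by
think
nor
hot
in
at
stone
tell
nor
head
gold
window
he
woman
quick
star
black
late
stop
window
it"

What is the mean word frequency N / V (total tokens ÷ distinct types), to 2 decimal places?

1.25

N = 55 tokens, V = 44 types.
Mean frequency = N / V = 55 / 44 = 1.25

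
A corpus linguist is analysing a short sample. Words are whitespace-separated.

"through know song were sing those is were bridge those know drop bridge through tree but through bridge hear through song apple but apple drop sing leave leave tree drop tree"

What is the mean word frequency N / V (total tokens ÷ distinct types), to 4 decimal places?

2.2143

N = 31 tokens, V = 14 types.
Mean frequency = N / V = 31 / 14 = 2.2143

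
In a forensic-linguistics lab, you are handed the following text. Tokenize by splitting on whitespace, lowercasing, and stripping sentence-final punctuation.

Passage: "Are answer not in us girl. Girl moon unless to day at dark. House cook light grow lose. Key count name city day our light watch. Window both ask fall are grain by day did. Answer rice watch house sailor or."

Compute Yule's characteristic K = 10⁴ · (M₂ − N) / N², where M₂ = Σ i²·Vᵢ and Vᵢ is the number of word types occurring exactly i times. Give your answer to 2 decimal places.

107.08

Frequencies: day:3, are:2, answer:2, girl:2, house:2, light:2, watch:2, not:1, in:1, us:1, moon:1, unless:1, to:1, at:1, dark:1, cook:1, grow:1, lose:1, key:1, count:1, … (13 more, each freq 1)
N = 41. Frequency spectrum: V_1=26, V_2=6, V_3=1
M₂ = 1²·26 + 2²·6 + 3²·1 = 59
K = 10000 × (59 − 41) / 41² = 107.08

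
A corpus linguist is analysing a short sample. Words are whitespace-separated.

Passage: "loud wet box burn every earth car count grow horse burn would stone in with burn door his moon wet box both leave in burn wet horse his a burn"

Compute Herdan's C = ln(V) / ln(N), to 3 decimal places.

N = 30, V = 20.
ln(V) = 2.995732, ln(N) = 3.401197
C = 2.995732 / 3.401197 = 0.881

0.881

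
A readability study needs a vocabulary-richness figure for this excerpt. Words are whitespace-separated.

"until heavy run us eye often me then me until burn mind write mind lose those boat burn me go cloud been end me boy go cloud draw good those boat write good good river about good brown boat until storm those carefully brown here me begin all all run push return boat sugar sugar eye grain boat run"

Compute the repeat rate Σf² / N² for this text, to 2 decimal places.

0.04

Frequencies: me:5, boat:5, good:4, until:3, run:3, those:3, eye:2, burn:2, mind:2, write:2, go:2, cloud:2, brown:2, all:2, sugar:2, heavy:1, us:1, often:1, then:1, lose:1, … (13 more, each freq 1)
Σf² = 147; N² = 3481
Repeat rate = 147 / 3481 = 0.04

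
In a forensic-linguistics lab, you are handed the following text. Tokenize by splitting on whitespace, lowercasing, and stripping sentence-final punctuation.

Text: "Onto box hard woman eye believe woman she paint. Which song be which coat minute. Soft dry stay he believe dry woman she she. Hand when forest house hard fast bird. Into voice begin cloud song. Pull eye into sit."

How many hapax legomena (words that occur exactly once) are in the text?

20

Frequencies: woman:3, she:3, hard:2, eye:2, believe:2, which:2, song:2, dry:2, into:2, onto:1, box:1, paint:1, be:1, coat:1, minute:1, soft:1, stay:1, he:1, hand:1, when:1, … (9 more, each freq 1)
Hapax (freq=1): be, begin, bird, box, cloud, coat, fast, forest, hand, he, house, minute, onto, paint, pull, sit, soft, stay, voice, when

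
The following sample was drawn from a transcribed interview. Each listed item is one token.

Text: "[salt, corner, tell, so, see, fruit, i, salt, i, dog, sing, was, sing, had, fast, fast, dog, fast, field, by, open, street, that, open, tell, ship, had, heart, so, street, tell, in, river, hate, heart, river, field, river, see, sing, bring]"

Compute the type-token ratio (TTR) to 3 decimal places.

0.561

N = 41 tokens, V = 23 types.
TTR = V / N = 23 / 41 = 0.561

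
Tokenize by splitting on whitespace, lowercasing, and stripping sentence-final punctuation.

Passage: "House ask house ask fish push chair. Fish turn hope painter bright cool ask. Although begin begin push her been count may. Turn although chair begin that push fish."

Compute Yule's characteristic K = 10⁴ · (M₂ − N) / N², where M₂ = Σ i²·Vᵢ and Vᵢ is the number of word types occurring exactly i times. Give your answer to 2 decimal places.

Frequencies: ask:3, fish:3, push:3, begin:3, house:2, chair:2, turn:2, although:2, hope:1, painter:1, bright:1, cool:1, her:1, been:1, count:1, may:1, that:1
N = 29. Frequency spectrum: V_1=9, V_2=4, V_3=4
M₂ = 1²·9 + 2²·4 + 3²·4 = 61
K = 10000 × (61 − 29) / 29² = 380.50

380.50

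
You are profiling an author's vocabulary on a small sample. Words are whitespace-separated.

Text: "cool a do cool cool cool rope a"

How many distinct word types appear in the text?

4

Distinct types: {a, cool, do, rope}
V = 4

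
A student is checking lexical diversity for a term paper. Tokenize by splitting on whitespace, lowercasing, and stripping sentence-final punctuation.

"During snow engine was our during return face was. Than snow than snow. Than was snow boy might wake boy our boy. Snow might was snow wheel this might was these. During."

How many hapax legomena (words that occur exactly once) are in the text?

7

Frequencies: snow:6, was:5, during:3, than:3, boy:3, might:3, our:2, engine:1, return:1, face:1, wake:1, wheel:1, this:1, these:1
Hapax (freq=1): engine, face, return, these, this, wake, wheel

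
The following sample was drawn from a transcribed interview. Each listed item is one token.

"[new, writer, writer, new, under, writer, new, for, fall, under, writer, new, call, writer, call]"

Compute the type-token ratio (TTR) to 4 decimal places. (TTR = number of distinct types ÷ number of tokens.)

N = 15 tokens, V = 6 types.
TTR = V / N = 6 / 15 = 0.4000

0.4000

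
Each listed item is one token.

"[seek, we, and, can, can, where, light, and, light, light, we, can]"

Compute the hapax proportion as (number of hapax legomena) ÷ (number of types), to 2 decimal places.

Frequencies: can:3, light:3, we:2, and:2, seek:1, where:1
Hapax count = 2; type count = 6.
Ratio = 2 / 6 = 0.33

0.33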